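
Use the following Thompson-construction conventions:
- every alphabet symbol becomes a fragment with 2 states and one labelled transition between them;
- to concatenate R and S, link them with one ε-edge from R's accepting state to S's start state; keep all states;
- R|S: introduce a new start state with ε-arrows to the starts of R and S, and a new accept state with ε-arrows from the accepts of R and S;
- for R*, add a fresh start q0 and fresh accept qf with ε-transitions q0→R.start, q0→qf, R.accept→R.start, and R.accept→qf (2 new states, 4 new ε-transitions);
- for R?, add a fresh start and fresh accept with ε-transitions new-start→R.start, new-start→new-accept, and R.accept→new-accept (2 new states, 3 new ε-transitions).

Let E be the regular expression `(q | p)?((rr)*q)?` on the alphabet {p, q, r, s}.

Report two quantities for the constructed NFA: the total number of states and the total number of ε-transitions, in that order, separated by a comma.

18, 17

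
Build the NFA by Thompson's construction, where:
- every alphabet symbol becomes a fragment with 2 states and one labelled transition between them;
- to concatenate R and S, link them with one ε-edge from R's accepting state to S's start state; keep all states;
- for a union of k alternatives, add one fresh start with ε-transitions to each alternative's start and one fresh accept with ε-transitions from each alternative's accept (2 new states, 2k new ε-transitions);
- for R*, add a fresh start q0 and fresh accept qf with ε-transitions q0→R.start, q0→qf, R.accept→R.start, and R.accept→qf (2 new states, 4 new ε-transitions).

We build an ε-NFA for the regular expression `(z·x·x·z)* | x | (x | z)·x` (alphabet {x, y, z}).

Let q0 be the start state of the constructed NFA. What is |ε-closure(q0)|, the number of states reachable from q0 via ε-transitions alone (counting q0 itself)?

Let C(F) = |ε-closure(F.start)| within fragment F, and note whether F accepts ε. Symbol fragments have C = 1 and do not accept ε. Then:
  z·x·x·z — |ε-closure| equals the left operand's closure size = 1 (its accept is not ε-reachable, so the closure stops there)
  (z·x·x·z)* — |ε-closure| = 1 (new start) + 1 (body) + 1 (new accept) = 3
  x | z — new start ε-reaches every alternative's start; none of them accept ε, so the new accept is not reached: |ε-closure| = 1 + 1 + 1 = 3
  (x | z)·x — |ε-closure| equals the left operand's closure size = 3 (its accept is not ε-reachable, so the closure stops there)
  (z·x·x·z)* | x | (x | z)·x — new start ε-reaches every alternative's start; at least one alternative accepts ε, so the union's new accept is reached too: |ε-closure| = 1 + 3 + 1 + 3 + 1 = 9

9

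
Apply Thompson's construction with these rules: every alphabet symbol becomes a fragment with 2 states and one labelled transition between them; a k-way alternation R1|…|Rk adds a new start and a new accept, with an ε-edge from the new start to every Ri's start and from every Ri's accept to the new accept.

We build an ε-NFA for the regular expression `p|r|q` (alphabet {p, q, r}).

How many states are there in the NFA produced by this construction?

By structural recursion:
Each of the 3 symbol leaves contributes a 2-state fragment.
  p|r|q → 8 states

8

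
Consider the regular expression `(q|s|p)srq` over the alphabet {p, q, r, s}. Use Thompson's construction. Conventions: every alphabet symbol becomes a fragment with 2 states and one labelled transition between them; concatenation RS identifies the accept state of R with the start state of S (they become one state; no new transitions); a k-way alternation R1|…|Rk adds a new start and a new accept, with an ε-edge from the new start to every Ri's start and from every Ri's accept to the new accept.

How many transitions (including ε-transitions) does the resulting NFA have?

Per subexpression:
Each of the 6 symbol leaves contributes 1 transition (1 symbol, 0 ε).
  q|s|p → 9 transitions (3 symbol, 6 ε)
  (q|s|p)srq → 12 transitions (6 symbol, 6 ε)

12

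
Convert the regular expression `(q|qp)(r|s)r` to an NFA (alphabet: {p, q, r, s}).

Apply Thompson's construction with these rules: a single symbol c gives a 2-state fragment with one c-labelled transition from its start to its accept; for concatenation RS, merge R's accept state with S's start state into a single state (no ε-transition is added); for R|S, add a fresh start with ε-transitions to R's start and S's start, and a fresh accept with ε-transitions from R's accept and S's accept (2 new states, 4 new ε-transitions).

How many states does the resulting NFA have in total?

13

Per subexpression:
Each of the 6 symbol leaves contributes a 2-state fragment.
  qp : 3 states
  q|qp : 7 states
  r|s : 6 states
  (q|qp)(r|s)r : 13 states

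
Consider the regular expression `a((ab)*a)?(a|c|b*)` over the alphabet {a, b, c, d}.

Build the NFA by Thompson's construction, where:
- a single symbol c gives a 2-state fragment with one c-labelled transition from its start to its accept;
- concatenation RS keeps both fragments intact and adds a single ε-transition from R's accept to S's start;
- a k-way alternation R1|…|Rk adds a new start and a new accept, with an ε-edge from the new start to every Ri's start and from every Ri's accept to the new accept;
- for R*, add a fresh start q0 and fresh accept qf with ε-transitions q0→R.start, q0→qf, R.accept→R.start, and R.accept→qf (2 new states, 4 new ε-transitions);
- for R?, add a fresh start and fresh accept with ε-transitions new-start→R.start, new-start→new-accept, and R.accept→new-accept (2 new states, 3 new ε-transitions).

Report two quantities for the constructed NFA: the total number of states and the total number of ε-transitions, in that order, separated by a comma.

Per subexpression:
Each of the 7 symbol leaves contributes 2 states and 0 ε-transitions.
  ab → 4 states, 1 ε-transition
  (ab)* → 6 states, 5 ε-transitions
  (ab)*a → 8 states, 6 ε-transitions
  ((ab)*a)? → 10 states, 9 ε-transitions
  b* → 4 states, 4 ε-transitions
  a|c|b* → 10 states, 10 ε-transitions
  a((ab)*a)?(a|c|b*) → 22 states, 21 ε-transitions

22, 21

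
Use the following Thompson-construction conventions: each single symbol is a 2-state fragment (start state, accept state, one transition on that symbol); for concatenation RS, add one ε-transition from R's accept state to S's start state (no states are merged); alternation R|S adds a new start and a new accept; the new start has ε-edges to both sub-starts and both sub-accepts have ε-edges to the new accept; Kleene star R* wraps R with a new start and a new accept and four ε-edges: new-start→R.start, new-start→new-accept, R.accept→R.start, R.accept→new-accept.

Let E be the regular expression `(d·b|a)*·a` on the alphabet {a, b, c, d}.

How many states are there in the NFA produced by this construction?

Per subexpression:
Each of the 4 symbol leaves contributes a 2-state fragment.
  d·b → 4 states
  d·b|a → 8 states
  (d·b|a)* → 10 states
  (d·b|a)*·a → 12 states

12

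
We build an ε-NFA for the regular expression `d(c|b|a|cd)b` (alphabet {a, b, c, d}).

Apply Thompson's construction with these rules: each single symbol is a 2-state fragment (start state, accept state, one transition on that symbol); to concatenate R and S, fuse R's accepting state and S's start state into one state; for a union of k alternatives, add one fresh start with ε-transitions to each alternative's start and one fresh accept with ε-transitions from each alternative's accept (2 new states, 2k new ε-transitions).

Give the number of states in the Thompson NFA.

Building bottom-up:
Each of the 7 symbol leaves contributes a 2-state fragment.
  cd = 3 states
  c|b|a|cd = 11 states
  d(c|b|a|cd)b = 13 states

13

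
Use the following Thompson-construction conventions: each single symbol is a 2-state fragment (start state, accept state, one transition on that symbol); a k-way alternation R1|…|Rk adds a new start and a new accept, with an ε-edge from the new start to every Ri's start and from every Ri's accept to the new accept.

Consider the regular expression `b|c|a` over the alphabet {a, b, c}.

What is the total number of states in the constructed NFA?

By structural recursion:
Each of the 3 symbol leaves contributes a 2-state fragment.
  b|c|a — 8 states

8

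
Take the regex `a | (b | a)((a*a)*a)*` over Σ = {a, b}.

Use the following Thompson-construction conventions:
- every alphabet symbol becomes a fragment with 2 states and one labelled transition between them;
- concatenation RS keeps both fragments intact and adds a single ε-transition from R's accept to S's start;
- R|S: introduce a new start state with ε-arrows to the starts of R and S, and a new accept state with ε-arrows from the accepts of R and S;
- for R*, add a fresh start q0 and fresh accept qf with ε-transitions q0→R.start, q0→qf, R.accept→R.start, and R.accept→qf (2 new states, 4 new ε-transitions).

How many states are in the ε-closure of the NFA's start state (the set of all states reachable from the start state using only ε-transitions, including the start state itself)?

5

Let C(F) = |ε-closure(F.start)| within fragment F, and note whether F accepts ε. Symbol fragments have C = 1 and do not accept ε. Then:
  b | a — new start ε-reaches every alternative's start; none of them accept ε, so the new accept is not reached: |ε-closure| = 1 + 1 + 1 = 3
  a* — the star's fresh start ε-reaches both the body's start and the fresh accept: |ε-closure| = 2 + 1 = 3
  a*a — the left operand accepts ε, so the closure extends into the next operand (via the concat ε-link); |ε-closure| = 3 + 1 = 4
  (a*a)* — the star's fresh start ε-reaches both the body's start and the fresh accept: |ε-closure| = 2 + 4 = 6
  (a*a)*a — the left operand accepts ε, so the closure extends into the next operand (via the concat ε-link); |ε-closure| = 6 + 1 = 7
  ((a*a)*a)* — the star's fresh start ε-reaches both the body's start and the fresh accept: |ε-closure| = 2 + 7 = 9
  (b | a)((a*a)*a)* — |ε-closure| equals the left operand's closure size = 3 (its accept is not ε-reachable, so the closure stops there)
  a | (b | a)((a*a)*a)* — |ε-closure| = 1 + 1 + 3 = 5 (the new accept is not ε-reachable since no branch accepts ε)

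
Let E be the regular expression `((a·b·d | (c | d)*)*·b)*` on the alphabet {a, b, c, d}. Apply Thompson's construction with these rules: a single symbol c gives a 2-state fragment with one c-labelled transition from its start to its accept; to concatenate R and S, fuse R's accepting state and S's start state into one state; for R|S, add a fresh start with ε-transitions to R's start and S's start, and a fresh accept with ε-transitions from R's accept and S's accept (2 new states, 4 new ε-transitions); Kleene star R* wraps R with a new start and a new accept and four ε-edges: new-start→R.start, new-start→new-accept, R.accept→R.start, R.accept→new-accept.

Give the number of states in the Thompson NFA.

19

By structural recursion:
Each of the 6 symbol leaves contributes a 2-state fragment.
  a·b·d — 4 states
  c | d — 6 states
  (c | d)* — 8 states
  a·b·d | (c | d)* — 14 states
  (a·b·d | (c | d)*)* — 16 states
  (a·b·d | (c | d)*)*·b — 17 states
  ((a·b·d | (c | d)*)*·b)* — 19 states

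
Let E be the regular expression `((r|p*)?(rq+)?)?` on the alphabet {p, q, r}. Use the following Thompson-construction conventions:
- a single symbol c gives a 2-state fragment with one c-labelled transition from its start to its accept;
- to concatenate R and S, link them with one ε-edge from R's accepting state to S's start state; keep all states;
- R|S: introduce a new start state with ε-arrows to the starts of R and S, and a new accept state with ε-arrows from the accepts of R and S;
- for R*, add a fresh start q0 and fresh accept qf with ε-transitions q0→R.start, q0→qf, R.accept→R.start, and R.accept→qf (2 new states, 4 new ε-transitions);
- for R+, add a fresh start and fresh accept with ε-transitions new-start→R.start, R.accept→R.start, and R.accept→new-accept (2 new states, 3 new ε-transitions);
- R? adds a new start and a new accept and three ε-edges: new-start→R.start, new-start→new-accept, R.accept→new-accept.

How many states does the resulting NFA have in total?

20

Building bottom-up:
Each of the 4 symbol leaves contributes a 2-state fragment.
  p* = 4 states
  r|p* = 8 states
  (r|p*)? = 10 states
  q+ = 4 states
  rq+ = 6 states
  (rq+)? = 8 states
  (r|p*)?(rq+)? = 18 states
  ((r|p*)?(rq+)?)? = 20 states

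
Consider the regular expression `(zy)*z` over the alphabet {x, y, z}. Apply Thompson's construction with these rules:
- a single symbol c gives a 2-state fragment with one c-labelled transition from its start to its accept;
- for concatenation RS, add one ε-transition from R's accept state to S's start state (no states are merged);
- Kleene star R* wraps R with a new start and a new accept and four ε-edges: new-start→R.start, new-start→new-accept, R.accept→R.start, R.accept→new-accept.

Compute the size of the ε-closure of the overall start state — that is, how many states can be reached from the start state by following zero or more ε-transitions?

Let C(F) = |ε-closure(F.start)| within fragment F, and note whether F accepts ε. Symbol fragments have C = 1 and do not accept ε. Then:
  zy — C equals the left operand's closure size = 1 (its accept is not ε-reachable, so the closure stops there)
  (zy)* — the star's fresh start ε-reaches both the body's start and the fresh accept: C = 2 + 1 = 3
  (zy)*z — the left operand accepts ε, so the closure extends into the next operand (via the concat ε-link); C = 3 + 1 = 4

4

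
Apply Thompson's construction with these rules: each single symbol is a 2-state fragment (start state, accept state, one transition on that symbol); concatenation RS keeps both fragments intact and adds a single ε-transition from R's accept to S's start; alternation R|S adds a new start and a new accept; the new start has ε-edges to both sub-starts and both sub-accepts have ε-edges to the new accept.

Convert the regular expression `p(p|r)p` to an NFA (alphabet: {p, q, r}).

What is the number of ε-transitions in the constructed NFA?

6

Recursing over subexpressions:
Each of the 4 symbol leaves contributes 0 ε-transitions.
  p|r — 4 ε-transitions
  p(p|r)p — 6 ε-transitions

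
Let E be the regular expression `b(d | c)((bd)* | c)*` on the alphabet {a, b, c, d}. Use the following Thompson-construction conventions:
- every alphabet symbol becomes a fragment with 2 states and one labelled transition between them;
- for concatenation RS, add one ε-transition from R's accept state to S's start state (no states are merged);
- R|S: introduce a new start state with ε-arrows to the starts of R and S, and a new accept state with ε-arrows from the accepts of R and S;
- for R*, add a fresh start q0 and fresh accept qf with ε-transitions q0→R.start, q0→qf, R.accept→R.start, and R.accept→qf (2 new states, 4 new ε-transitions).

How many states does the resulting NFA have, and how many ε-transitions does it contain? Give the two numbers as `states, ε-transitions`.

Recursing over subexpressions:
Each of the 6 symbol leaves contributes 2 states and 0 ε-transitions.
  d | c = 6 states, 4 ε-transitions
  bd = 4 states, 1 ε-transition
  (bd)* = 6 states, 5 ε-transitions
  (bd)* | c = 10 states, 9 ε-transitions
  ((bd)* | c)* = 12 states, 13 ε-transitions
  b(d | c)((bd)* | c)* = 20 states, 19 ε-transitions

20, 19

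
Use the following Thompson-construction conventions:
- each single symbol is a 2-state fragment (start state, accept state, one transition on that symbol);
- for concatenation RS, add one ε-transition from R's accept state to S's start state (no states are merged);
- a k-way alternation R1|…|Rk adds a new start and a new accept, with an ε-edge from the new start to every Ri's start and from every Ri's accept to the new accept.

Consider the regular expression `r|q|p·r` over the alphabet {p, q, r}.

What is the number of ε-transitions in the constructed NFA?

By structural recursion:
Each of the 4 symbol leaves contributes 0 ε-transitions.
  p·r → 1 ε-transition
  r|q|p·r → 7 ε-transitions

7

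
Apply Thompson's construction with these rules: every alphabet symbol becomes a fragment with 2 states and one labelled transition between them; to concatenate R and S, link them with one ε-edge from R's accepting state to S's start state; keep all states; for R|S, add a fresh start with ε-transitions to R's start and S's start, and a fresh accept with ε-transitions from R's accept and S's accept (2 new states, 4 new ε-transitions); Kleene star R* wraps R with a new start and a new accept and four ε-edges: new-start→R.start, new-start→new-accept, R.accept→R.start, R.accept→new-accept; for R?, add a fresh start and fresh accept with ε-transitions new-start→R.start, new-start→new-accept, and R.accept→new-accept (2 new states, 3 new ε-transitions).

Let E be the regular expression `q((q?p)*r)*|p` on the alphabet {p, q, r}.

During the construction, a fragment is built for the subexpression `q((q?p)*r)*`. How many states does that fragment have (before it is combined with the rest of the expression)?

14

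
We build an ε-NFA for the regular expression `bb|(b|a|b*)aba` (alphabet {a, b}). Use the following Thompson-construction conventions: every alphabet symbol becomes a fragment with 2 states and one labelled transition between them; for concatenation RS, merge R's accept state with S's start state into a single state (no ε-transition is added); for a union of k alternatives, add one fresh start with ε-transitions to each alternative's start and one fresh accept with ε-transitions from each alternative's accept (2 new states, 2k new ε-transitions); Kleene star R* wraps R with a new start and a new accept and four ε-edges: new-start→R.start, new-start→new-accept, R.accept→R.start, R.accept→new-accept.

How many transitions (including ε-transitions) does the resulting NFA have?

22

Bottom-up over the parse tree:
Each of the 8 symbol leaves contributes 1 transition (1 symbol, 0 ε).
  bb : 2 transitions (2 symbol, 0 ε)
  b* : 5 transitions (1 symbol, 4 ε)
  b|a|b* : 13 transitions (3 symbol, 10 ε)
  (b|a|b*)aba : 16 transitions (6 symbol, 10 ε)
  bb|(b|a|b*)aba : 22 transitions (8 symbol, 14 ε)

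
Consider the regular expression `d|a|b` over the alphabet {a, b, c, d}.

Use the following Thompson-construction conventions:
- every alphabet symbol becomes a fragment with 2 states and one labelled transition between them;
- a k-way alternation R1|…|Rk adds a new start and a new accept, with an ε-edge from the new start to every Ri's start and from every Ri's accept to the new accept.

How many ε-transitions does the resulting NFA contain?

Per subexpression:
Each of the 3 symbol leaves contributes 0 ε-transitions.
  d|a|b — 6 ε-transitions

6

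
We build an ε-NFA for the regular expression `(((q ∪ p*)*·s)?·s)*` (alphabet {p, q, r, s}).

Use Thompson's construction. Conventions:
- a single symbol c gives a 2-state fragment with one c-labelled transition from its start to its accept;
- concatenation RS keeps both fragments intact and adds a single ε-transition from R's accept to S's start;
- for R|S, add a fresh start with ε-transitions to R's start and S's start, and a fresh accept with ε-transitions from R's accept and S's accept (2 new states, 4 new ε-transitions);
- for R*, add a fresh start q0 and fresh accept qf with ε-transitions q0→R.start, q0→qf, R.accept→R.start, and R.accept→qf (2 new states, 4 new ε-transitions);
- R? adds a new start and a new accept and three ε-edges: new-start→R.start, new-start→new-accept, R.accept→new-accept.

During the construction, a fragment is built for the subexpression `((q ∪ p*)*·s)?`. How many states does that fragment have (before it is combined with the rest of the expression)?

14

Fragment for `((q ∪ p*)*·s)?`:
Each of the 3 symbol leaves contributes a 2-state fragment.
  p* → 4 states
  q ∪ p* → 8 states
  (q ∪ p*)* → 10 states
  (q ∪ p*)*·s → 12 states
  ((q ∪ p*)*·s)? → 14 states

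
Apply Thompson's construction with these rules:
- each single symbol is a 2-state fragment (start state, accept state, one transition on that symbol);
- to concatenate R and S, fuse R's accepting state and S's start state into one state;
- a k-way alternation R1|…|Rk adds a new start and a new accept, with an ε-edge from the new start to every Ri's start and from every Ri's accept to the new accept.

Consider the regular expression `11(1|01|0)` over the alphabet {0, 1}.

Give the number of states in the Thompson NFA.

11

Bottom-up over the parse tree:
Each of the 6 symbol leaves contributes a 2-state fragment.
  01 → 3 states
  1|01|0 → 9 states
  11(1|01|0) → 11 states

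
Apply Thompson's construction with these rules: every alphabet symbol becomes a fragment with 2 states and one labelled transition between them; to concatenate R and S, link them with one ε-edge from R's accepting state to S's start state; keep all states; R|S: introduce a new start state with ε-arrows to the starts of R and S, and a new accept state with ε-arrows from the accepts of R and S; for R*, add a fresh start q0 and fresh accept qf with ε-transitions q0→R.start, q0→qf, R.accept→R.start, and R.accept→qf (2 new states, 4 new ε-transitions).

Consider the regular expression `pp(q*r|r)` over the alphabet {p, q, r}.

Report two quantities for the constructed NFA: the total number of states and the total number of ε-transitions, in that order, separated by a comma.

14, 11

By structural recursion:
Each of the 5 symbol leaves contributes 2 states and 0 ε-transitions.
  q* — 4 states, 4 ε-transitions
  q*r — 6 states, 5 ε-transitions
  q*r|r — 10 states, 9 ε-transitions
  pp(q*r|r) — 14 states, 11 ε-transitions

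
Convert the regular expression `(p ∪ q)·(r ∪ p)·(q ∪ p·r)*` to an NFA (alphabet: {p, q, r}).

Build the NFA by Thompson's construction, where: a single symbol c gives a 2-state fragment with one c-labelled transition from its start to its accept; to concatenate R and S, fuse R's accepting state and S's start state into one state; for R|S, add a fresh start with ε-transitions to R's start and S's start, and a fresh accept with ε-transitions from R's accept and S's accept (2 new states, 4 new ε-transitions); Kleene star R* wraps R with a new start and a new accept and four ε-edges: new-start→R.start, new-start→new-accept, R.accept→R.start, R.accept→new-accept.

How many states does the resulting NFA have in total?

19

Per subexpression:
Each of the 7 symbol leaves contributes a 2-state fragment.
  p ∪ q → 6 states
  r ∪ p → 6 states
  p·r → 3 states
  q ∪ p·r → 7 states
  (q ∪ p·r)* → 9 states
  (p ∪ q)·(r ∪ p)·(q ∪ p·r)* → 19 states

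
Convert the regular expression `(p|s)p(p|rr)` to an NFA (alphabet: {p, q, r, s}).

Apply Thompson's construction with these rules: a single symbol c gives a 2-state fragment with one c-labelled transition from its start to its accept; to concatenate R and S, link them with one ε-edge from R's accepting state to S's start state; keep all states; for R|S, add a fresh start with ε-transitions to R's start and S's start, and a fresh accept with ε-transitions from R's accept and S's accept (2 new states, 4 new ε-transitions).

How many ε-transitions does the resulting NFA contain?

Per subexpression:
Each of the 6 symbol leaves contributes 0 ε-transitions.
  p|s → 4 ε-transitions
  rr → 1 ε-transition
  p|rr → 5 ε-transitions
  (p|s)p(p|rr) → 11 ε-transitions

11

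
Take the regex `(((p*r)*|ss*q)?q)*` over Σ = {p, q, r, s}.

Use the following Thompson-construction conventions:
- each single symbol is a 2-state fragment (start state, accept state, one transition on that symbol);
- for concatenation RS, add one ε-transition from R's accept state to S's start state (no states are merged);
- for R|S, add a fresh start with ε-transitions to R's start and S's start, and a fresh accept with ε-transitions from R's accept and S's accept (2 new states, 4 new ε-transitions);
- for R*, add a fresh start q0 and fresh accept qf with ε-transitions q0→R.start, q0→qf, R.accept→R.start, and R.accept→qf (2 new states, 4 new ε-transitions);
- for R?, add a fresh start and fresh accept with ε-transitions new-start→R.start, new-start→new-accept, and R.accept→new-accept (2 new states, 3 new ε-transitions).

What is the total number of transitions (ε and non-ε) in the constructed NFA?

33

Bottom-up over the parse tree:
Each of the 6 symbol leaves contributes 1 transition (1 symbol, 0 ε).
  p* = 5 transitions (1 symbol, 4 ε)
  p*r = 7 transitions (2 symbol, 5 ε)
  (p*r)* = 11 transitions (2 symbol, 9 ε)
  s* = 5 transitions (1 symbol, 4 ε)
  ss*q = 9 transitions (3 symbol, 6 ε)
  (p*r)*|ss*q = 24 transitions (5 symbol, 19 ε)
  ((p*r)*|ss*q)? = 27 transitions (5 symbol, 22 ε)
  ((p*r)*|ss*q)?q = 29 transitions (6 symbol, 23 ε)
  (((p*r)*|ss*q)?q)* = 33 transitions (6 symbol, 27 ε)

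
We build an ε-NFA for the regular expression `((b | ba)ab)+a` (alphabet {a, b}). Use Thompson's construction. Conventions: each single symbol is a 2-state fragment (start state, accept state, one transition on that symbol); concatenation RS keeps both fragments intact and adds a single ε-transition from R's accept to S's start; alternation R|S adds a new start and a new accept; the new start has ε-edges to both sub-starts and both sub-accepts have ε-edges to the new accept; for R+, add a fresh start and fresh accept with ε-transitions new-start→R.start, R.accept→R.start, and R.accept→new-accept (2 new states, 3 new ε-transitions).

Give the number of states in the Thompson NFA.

16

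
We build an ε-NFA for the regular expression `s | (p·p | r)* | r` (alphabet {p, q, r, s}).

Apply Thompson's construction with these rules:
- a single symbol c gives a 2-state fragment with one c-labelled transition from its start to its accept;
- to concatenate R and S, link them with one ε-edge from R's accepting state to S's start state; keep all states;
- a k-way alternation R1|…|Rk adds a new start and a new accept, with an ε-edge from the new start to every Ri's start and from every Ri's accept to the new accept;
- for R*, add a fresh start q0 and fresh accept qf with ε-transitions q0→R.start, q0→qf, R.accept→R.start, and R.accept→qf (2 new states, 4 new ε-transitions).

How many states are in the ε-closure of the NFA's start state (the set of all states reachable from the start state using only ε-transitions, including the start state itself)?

Work bottom-up. For each fragment F, track |ε-closure(F.start)| and whether F's accept lies in that closure (i.e. whether F accepts ε). A single-symbol fragment has closure size 1 and does not accept ε.
  p·p — same as the first factor's closure: |ε-closure| = 1
  p·p | r — |ε-closure| = 1 + 1 + 1 = 3 (the new accept is not ε-reachable since no branch accepts ε)
  (p·p | r)* — the star's fresh start ε-reaches both the body's start and the fresh accept: |ε-closure| = 2 + 3 = 5
  s | (p·p | r)* | r — new start ε-reaches every alternative's start; at least one alternative accepts ε, so the union's new accept is reached too: |ε-closure| = 1 + 1 + 5 + 1 + 1 = 9

9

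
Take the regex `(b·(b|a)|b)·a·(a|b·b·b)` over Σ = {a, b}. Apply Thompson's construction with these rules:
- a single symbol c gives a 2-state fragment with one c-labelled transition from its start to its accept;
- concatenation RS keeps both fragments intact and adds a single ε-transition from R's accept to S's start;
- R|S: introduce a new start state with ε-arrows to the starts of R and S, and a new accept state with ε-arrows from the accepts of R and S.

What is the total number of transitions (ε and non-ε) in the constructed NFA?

Per subexpression:
Each of the 9 symbol leaves contributes 1 transition (1 symbol, 0 ε).
  b|a — 6 transitions (2 symbol, 4 ε)
  b·(b|a) — 8 transitions (3 symbol, 5 ε)
  b·(b|a)|b — 13 transitions (4 symbol, 9 ε)
  b·b·b — 5 transitions (3 symbol, 2 ε)
  a|b·b·b — 10 transitions (4 symbol, 6 ε)
  (b·(b|a)|b)·a·(a|b·b·b) — 26 transitions (9 symbol, 17 ε)

26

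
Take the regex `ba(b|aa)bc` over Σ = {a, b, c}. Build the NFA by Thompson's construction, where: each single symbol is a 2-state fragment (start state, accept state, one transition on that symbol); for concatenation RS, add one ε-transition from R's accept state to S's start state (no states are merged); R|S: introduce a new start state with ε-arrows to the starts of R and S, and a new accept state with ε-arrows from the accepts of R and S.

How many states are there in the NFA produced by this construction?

Recursing over subexpressions:
Each of the 7 symbol leaves contributes a 2-state fragment.
  aa → 4 states
  b|aa → 8 states
  ba(b|aa)bc → 16 states

16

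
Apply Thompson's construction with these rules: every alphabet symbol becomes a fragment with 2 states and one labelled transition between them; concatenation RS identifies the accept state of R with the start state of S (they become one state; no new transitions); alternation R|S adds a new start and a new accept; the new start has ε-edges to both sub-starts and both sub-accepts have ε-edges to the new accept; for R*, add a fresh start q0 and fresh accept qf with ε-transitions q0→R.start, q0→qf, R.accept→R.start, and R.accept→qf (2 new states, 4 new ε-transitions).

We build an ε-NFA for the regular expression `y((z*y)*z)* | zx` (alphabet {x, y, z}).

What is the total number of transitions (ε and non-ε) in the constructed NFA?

22

Per subexpression:
Each of the 6 symbol leaves contributes 1 transition (1 symbol, 0 ε).
  z* — 5 transitions (1 symbol, 4 ε)
  z*y — 6 transitions (2 symbol, 4 ε)
  (z*y)* — 10 transitions (2 symbol, 8 ε)
  (z*y)*z — 11 transitions (3 symbol, 8 ε)
  ((z*y)*z)* — 15 transitions (3 symbol, 12 ε)
  y((z*y)*z)* — 16 transitions (4 symbol, 12 ε)
  zx — 2 transitions (2 symbol, 0 ε)
  y((z*y)*z)* | zx — 22 transitions (6 symbol, 16 ε)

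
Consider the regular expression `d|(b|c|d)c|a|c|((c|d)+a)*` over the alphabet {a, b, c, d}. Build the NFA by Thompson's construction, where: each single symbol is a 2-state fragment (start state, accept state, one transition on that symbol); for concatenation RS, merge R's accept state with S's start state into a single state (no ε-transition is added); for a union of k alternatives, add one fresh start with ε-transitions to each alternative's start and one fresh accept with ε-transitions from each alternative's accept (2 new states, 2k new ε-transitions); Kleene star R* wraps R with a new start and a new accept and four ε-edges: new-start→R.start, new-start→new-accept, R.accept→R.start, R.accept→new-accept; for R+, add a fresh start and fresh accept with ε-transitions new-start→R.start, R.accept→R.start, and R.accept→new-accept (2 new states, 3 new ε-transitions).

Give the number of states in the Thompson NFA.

Recursing over subexpressions:
Each of the 10 symbol leaves contributes a 2-state fragment.
  b|c|d — 8 states
  (b|c|d)c — 9 states
  c|d — 6 states
  (c|d)+ — 8 states
  (c|d)+a — 9 states
  ((c|d)+a)* — 11 states
  d|(b|c|d)c|a|c|((c|d)+a)* — 28 states

28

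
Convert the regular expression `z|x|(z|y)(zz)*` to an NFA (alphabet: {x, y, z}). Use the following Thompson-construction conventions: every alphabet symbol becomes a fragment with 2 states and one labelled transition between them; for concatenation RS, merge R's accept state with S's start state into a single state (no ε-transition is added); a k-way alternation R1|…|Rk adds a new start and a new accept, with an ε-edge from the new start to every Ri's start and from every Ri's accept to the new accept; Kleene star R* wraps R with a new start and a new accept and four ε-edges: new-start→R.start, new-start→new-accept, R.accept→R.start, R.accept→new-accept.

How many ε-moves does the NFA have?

By structural recursion:
Each of the 6 symbol leaves contributes 0 ε-transitions.
  z|y = 4 ε-transitions
  zz = 0 ε-transitions
  (zz)* = 4 ε-transitions
  (z|y)(zz)* = 8 ε-transitions
  z|x|(z|y)(zz)* = 14 ε-transitions

14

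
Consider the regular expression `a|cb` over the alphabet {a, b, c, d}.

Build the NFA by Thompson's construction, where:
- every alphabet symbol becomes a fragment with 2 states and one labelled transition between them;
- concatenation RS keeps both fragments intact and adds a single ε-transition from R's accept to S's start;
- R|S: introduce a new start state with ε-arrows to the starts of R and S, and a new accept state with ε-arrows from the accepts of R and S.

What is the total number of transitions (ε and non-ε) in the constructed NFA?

By structural recursion:
Each of the 3 symbol leaves contributes 1 transition (1 symbol, 0 ε).
  cb = 3 transitions (2 symbol, 1 ε)
  a|cb = 8 transitions (3 symbol, 5 ε)

8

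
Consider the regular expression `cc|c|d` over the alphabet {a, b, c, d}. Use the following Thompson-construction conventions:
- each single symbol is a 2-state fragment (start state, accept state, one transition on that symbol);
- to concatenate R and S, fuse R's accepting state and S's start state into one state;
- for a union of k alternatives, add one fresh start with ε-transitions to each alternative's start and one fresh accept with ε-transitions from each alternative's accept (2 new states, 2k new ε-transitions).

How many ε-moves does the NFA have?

6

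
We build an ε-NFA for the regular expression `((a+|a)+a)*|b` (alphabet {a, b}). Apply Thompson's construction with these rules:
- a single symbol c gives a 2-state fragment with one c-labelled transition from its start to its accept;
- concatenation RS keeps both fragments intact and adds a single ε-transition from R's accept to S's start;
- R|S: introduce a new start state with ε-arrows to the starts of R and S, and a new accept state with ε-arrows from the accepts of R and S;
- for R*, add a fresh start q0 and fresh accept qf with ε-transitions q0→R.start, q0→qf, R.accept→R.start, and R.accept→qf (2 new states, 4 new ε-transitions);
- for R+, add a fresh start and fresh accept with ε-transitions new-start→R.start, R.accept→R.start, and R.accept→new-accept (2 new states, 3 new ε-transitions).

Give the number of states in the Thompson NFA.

18

Bottom-up over the parse tree:
Each of the 4 symbol leaves contributes a 2-state fragment.
  a+ : 4 states
  a+|a : 8 states
  (a+|a)+ : 10 states
  (a+|a)+a : 12 states
  ((a+|a)+a)* : 14 states
  ((a+|a)+a)*|b : 18 states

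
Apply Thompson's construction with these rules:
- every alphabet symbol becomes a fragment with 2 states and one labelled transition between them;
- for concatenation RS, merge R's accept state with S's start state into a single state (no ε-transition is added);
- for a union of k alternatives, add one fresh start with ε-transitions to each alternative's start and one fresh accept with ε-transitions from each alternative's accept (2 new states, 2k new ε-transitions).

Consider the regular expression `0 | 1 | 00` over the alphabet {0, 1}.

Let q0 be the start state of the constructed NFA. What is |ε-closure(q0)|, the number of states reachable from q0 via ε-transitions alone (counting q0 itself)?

Let C(F) = |ε-closure(F.start)| within fragment F, and note whether F accepts ε. Symbol fragments have C = 1 and do not accept ε. Then:
  00 — same as the first factor's closure: |closure| = 1
  0 | 1 | 00 — |closure| = 1 + 1 + 1 + 1 = 4 (the new accept is not ε-reachable since no branch accepts ε)

4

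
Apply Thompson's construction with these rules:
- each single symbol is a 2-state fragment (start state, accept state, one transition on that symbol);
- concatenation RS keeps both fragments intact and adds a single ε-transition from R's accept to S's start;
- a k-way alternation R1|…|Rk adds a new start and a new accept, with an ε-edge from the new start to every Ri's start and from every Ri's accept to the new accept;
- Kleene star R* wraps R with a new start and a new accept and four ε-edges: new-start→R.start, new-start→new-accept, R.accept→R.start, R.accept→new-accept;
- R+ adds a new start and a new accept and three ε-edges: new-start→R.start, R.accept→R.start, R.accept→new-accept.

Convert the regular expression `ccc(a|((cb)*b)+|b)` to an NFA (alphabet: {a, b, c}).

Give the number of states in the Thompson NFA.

22

Building bottom-up:
Each of the 8 symbol leaves contributes a 2-state fragment.
  cb = 4 states
  (cb)* = 6 states
  (cb)*b = 8 states
  ((cb)*b)+ = 10 states
  a|((cb)*b)+|b = 16 states
  ccc(a|((cb)*b)+|b) = 22 states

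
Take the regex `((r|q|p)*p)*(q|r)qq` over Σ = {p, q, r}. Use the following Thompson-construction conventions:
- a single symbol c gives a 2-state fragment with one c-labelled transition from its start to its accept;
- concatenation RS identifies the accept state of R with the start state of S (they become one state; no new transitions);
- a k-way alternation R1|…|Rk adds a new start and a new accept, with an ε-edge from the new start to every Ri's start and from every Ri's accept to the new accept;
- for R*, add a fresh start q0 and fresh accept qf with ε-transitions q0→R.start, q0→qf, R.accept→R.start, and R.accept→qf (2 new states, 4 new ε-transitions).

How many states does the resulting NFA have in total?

20

Building bottom-up:
Each of the 8 symbol leaves contributes a 2-state fragment.
  r|q|p → 8 states
  (r|q|p)* → 10 states
  (r|q|p)*p → 11 states
  ((r|q|p)*p)* → 13 states
  q|r → 6 states
  ((r|q|p)*p)*(q|r)qq → 20 states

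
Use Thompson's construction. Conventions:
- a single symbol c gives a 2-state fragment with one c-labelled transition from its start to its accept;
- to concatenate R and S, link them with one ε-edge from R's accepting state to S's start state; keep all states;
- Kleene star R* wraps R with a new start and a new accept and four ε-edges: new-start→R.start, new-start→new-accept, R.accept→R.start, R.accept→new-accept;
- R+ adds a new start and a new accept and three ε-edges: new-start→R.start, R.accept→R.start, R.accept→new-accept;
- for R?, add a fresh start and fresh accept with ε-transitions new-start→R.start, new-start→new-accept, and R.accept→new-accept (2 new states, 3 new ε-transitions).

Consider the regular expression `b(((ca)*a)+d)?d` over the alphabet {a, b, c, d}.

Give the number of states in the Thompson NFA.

Bottom-up over the parse tree:
Each of the 6 symbol leaves contributes a 2-state fragment.
  ca — 4 states
  (ca)* — 6 states
  (ca)*a — 8 states
  ((ca)*a)+ — 10 states
  ((ca)*a)+d — 12 states
  (((ca)*a)+d)? — 14 states
  b(((ca)*a)+d)?d — 18 states

18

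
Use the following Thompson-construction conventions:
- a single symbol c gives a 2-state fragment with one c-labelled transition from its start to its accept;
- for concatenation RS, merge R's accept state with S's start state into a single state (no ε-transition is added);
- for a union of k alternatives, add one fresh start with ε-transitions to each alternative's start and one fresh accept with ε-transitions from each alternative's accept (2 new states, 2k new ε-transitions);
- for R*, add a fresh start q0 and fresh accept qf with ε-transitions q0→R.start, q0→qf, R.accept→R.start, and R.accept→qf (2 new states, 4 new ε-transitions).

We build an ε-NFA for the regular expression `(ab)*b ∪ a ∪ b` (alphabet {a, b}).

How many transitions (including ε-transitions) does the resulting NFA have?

15

Building bottom-up:
Each of the 5 symbol leaves contributes 1 transition (1 symbol, 0 ε).
  ab — 2 transitions (2 symbol, 0 ε)
  (ab)* — 6 transitions (2 symbol, 4 ε)
  (ab)*b — 7 transitions (3 symbol, 4 ε)
  (ab)*b ∪ a ∪ b — 15 transitions (5 symbol, 10 ε)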